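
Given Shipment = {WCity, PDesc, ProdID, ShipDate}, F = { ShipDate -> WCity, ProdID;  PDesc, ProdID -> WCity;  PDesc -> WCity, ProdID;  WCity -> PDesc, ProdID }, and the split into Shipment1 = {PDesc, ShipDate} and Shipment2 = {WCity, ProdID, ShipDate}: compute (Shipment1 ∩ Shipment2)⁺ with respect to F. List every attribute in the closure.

WCity, PDesc, ProdID, ShipDate

Shipment1 ∩ Shipment2 = {ShipDate}.
ShipDate → WCity, ProdID applies, adding WCity, ProdID
WCity → PDesc, ProdID applies, adding PDesc
Closure: {WCity, PDesc, ProdID, ShipDate}.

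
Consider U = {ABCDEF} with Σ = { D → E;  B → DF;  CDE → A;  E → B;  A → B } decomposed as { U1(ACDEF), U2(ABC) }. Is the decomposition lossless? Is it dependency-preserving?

lossless but not dependency-preserving

Lossless test: (AC)⁺ = {ABCDEF}, which contains all of one fragment — lossless.
Dependency preservation: the restricted closure of {B} across the fragments never reaches {DF}, so B → DF cannot be enforced without a join — not preserved.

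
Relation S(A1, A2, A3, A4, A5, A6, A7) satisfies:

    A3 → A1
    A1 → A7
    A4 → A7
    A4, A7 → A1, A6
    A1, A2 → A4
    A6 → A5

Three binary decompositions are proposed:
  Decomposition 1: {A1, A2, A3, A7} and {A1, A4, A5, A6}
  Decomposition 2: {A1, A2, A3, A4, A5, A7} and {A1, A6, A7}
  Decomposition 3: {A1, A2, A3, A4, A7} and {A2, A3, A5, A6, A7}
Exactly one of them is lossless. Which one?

Decomposition 1: common = {A1}, closure = {A1, A7} → lossy.
Decomposition 2: common = {A1, A7}, closure = {A1, A7} → lossy.
Decomposition 3: common = {A2, A3, A7}, closure = {A1, A2, A3, A4, A5, A6, A7} → lossless.

Decomposition 3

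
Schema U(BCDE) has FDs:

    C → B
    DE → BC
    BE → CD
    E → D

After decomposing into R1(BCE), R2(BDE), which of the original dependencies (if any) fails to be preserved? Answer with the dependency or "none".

C → B lies within R1.
DE → BC: restricted closure across fragments reaches BC.
BE → CD: restricted closure across fragments reaches CD.
E → D lies within R2.
Every dependency is enforceable on the fragments, so the decomposition is dependency-preserving.

none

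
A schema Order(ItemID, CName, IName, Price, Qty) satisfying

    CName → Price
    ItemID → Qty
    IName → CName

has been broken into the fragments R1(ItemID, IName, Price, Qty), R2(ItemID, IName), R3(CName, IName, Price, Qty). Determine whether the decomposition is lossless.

Yes

Chase test. Columns are ItemID, CName, IName, Price, Qty; row i has aⱼ where attribute j ∈ Ri, else bᵢⱼ.
Initial tableau (one row per fragment):
  row 1: a1 b12 a3 a4 a5
  row 2: a1 b22 a3 b24 b25
  row 3: b31 a2 a3 a4 a5
Rows 1 and 2 agree on ItemID; apply ItemID→Qty and equate their Qty entries.
Rows 1 and 2 agree on IName; apply IName→CName and equate their CName entries.
Rows 1 and 3 agree on IName; apply IName→CName and equate their CName entries.
Rows 1 and 2 agree on CName; apply CName→Price and equate their Price entries.
Row 1 is now all distinguished symbols — the join is lossless.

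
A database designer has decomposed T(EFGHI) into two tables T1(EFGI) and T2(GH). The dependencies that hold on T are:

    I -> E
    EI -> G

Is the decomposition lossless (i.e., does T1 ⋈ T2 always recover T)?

Common attributes: T1 ∩ T2 = {G}.
No dependency enlarges {G}, so (G)⁺ = {G}.
The closure contains neither all of T1 = {EFGI} nor all of T2 = {GH}, so the common attributes are not a superkey of either fragment. The join is lossy.

No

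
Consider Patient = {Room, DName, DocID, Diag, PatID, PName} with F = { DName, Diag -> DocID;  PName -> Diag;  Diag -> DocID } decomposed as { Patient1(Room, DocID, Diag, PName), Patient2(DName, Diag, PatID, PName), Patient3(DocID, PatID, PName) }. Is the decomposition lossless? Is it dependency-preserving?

lossy but dependency-preserving

Lossless test (chase): Rows 1 and 3 agree on PName; apply PName→Diag and equate their Diag entries. Rows 1 and 2 agree on Diag; apply Diag→DocID and equate their DocID entries. No row becomes fully distinguished — the join is lossy.
Dependency preservation: DName, Diag → DocID is not contained in any single fragment, but the restricted closure of its left-hand side across the fragments still reaches the right-hand side; the remaining FDs each lie inside some fragment. All dependencies are preserved.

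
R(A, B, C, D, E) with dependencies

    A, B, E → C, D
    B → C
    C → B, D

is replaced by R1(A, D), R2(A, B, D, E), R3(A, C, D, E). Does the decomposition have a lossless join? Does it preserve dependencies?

Lossless test (chase): applying each FD to every pair of rows produces no changes in the tableau, so no row becomes fully distinguished — the join is lossy.
Dependency preservation: the restricted closure of {A, B, E} across the fragments never reaches {C, D}, so A, B, E → C, D cannot be enforced without a join — not preserved.

lossy and not dependency-preserving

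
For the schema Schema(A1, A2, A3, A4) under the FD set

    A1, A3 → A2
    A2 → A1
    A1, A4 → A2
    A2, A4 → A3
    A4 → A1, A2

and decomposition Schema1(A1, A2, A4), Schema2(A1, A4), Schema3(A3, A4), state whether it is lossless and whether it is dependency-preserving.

lossless but not dependency-preserving

Lossless test (chase): Rows 1 and 2 agree on A1, A4; apply A1, A4→A2 and equate their A2 entries. Rows 1 and 2 agree on A2, A4; apply A2, A4→A3 and equate their A3 entries. Rows 1 and 3 agree on A4; apply A4→A1, A2 and equate their A1, A2 entries. Rows 1 and 3 agree on A2, A4; apply A2, A4→A3 and equate their A3 entries. Row 1 is now all distinguished symbols — the join is lossless.
Dependency preservation: the restricted closure of {A1, A3} across the fragments never reaches {A2}, so A1, A3 → A2 cannot be enforced without a join — not preserved.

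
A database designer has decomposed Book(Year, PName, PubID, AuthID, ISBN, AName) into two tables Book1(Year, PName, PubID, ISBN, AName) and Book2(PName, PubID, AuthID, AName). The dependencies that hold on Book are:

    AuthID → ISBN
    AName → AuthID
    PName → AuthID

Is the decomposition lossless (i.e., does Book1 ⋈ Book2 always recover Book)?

Common attributes: Book1 ∩ Book2 = {PName, PubID, AName}.
Closure of {PName, PubID, AName}: AName → AuthID applies, adding AuthID; AuthID → ISBN applies, adding ISBN. So (PName, PubID, AName)⁺ = {PName, PubID, AuthID, ISBN, AName}.
This closure contains every attribute of Book2, so Book1 ∩ Book2 → Book2. The join is lossless.

Yes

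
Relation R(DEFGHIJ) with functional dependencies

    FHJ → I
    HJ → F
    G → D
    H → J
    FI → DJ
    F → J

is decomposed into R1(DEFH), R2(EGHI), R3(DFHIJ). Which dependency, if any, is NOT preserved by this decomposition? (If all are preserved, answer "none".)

G → D

Check G → D: no single fragment contains all of {DG}, and the restricted closure of {G} across the fragments never reaches {D}.
FHJ → I is preserved.
HJ → F is preserved.
H → J is preserved.
FI → DJ is preserved.
F → J is preserved.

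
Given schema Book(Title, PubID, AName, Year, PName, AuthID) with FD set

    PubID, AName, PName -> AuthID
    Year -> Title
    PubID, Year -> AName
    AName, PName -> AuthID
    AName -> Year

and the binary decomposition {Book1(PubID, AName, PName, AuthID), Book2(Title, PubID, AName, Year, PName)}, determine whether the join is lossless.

Yes

Common attributes: Book1 ∩ Book2 = {PubID, AName, PName}.
Closure of {PubID, AName, PName}: PubID, AName, PName → AuthID applies, adding AuthID; AName → Year applies, adding Year; Year → Title applies, adding Title. So (PubID, AName, PName)⁺ = {Title, PubID, AName, Year, PName, AuthID}.
This closure contains every attribute of Book1, so Book1 ∩ Book2 → Book1. The join is lossless.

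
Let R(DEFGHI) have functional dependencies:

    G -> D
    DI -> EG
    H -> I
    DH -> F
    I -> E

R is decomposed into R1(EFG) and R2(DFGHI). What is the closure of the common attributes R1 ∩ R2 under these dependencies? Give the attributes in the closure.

R1 ∩ R2 = {FG}.
G → D applies, adding D
Closure: {DFG}.

DFG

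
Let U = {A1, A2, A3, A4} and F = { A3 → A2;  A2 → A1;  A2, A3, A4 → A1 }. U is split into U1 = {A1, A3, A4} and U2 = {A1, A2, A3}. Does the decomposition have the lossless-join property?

Yes

Common attributes: U1 ∩ U2 = {A1, A3}.
Closure of {A1, A3}: A3 → A2 applies, adding A2. So (A1, A3)⁺ = {A1, A2, A3}.
This closure contains every attribute of U2, so U1 ∩ U2 → U2. The join is lossless.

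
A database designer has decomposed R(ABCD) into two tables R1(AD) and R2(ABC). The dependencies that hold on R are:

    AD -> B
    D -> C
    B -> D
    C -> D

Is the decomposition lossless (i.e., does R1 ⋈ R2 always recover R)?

Common attributes: R1 ∩ R2 = {A}.
No dependency enlarges {A}, so (A)⁺ = {A}.
The closure contains neither all of R1 = {AD} nor all of R2 = {ABC}, so the common attributes are not a superkey of either fragment. The join is lossy.

No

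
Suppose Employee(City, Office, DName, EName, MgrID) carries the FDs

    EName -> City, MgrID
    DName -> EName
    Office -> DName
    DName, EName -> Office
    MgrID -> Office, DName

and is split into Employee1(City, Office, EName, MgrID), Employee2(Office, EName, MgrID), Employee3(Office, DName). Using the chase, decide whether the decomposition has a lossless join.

Chase test. Columns are City, Office, DName, EName, MgrID; row i has aⱼ where attribute j ∈ Employeei, else bᵢⱼ.
Initial tableau (one row per fragment):
  row 1: a1 a2 b13 a4 a5
  row 2: b21 a2 b23 a4 a5
  row 3: b31 a2 a3 b34 b35
Rows 1 and 2 agree on EName; apply EName→City, MgrID and equate their City, MgrID entries.
Rows 1 and 2 agree on Office; apply Office→DName and equate their DName entries.
Rows 1 and 3 agree on Office; apply Office→DName and equate their DName entries.
Rows 1 and 3 agree on DName; apply DName→EName and equate their EName entries.
Rows 1 and 3 agree on EName; apply EName→City, MgrID and equate their City, MgrID entries.
Row 1 is now all distinguished symbols — the join is lossless.

Yes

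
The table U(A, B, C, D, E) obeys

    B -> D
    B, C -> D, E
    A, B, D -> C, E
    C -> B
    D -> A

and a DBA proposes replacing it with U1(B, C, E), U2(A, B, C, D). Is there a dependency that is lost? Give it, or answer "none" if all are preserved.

none

B → D lies within U2.
B, C → D, E: restricted closure across fragments reaches D, E.
A, B, D → C, E: restricted closure across fragments reaches C, E.
C → B lies within U1.
D → A lies within U2.
Every dependency is enforceable on the fragments, so the decomposition is dependency-preserving.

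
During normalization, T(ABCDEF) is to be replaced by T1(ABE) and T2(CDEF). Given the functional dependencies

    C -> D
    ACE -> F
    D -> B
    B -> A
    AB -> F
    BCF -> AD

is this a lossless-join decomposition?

No

Common attributes: T1 ∩ T2 = {E}.
No dependency enlarges {E}, so (E)⁺ = {E}.
The closure contains neither all of T1 = {ABE} nor all of T2 = {CDEF}, so the common attributes are not a superkey of either fragment. The join is lossy.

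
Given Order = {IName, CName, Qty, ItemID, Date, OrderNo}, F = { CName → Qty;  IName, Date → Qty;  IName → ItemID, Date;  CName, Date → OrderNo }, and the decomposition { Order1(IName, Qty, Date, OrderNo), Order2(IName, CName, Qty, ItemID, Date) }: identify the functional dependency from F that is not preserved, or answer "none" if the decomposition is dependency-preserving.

Check CName, Date → OrderNo: no single fragment contains all of {CName, Date, OrderNo}, and the restricted closure of {CName, Date} across the fragments never reaches {OrderNo}.
CName → Qty is preserved.
IName, Date → Qty is preserved.
IName → ItemID, Date is preserved.

CName, Date → OrderNo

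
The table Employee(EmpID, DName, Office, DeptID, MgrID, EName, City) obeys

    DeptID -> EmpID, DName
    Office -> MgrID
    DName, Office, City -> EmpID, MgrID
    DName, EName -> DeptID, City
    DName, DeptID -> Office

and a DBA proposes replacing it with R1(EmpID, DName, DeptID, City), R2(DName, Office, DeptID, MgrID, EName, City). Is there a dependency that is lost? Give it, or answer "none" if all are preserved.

Check DName, Office, City → EmpID, MgrID: no single fragment contains all of {EmpID, DName, Office, MgrID, City}, and the restricted closure of {DName, Office, City} across the fragments never reaches {EmpID, MgrID}.
DeptID → EmpID, DName is preserved.
Office → MgrID is preserved.
DName, EName → DeptID, City is preserved.
DName, DeptID → Office is preserved.

DName, Office, City -> EmpID, MgrID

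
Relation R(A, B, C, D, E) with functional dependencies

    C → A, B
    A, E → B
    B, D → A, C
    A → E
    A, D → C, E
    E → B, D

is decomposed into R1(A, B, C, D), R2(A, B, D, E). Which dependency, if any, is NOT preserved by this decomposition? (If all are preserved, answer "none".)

none

C → A, B lies within R1.
A, E → B lies within R2.
B, D → A, C lies within R1.
A → E lies within R2.
A, D → C, E: restricted closure across fragments reaches C, E.
E → B, D lies within R2.
Every dependency is enforceable on the fragments, so the decomposition is dependency-preserving.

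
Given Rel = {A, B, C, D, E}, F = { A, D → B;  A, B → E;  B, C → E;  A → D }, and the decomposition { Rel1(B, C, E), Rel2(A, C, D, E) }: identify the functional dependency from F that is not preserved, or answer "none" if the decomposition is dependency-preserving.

A, D → B

Check A, D → B: no single fragment contains all of {A, B, D}, and the restricted closure of {A, D} across the fragments never reaches {B}.
A, B → E is preserved.
B, C → E is preserved.
A → D is preserved.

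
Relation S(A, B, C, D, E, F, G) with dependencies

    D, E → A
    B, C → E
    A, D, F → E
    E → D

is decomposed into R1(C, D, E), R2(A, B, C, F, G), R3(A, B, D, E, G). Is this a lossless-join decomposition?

No

Chase test. Columns are A, B, C, D, E, F, G; row i has aⱼ where attribute j ∈ Ri, else bᵢⱼ.
Initial tableau (one row per fragment):
  row 1: b11 b12 a3 a4 a5 b16 b17
  row 2: a1 a2 a3 b24 b25 a6 a7
  row 3: a1 a2 b33 a4 a5 b36 a7
Rows 1 and 3 agree on D, E; apply D, E→A and equate their A entries.
No row becomes fully distinguished — the join is lossy.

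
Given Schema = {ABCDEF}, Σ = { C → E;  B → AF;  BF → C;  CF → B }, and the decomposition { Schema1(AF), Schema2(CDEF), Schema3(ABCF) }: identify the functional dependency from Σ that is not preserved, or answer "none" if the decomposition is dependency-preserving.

C → E lies within Schema2.
B → AF lies within Schema3.
BF → C lies within Schema3.
CF → B lies within Schema3.
Every dependency is enforceable on the fragments, so the decomposition is dependency-preserving.

none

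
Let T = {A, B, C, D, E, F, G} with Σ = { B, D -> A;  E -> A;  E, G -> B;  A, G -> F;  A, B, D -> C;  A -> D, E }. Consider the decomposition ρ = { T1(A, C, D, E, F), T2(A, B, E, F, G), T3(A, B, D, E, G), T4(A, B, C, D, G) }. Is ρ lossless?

Chase test. Columns are A, B, C, D, E, F, G; row i has aⱼ where attribute j ∈ Ti, else bᵢⱼ.
Initial tableau (one row per fragment):
  row 1: a1 b12 a3 a4 a5 a6 b17
  row 2: a1 a2 b23 b24 a5 a6 a7
  row 3: a1 a2 b33 a4 a5 b36 a7
  row 4: a1 a2 a3 a4 b45 b46 a7
Rows 2 and 3 agree on A, G; apply A, G→F and equate their F entries.
Rows 2 and 4 agree on A, G; apply A, G→F and equate their F entries.
Rows 3 and 4 agree on A, B, D; apply A, B, D→C and equate their C entries.
Rows 1 and 2 agree on A; apply A→D, E and equate their D, E entries.
Rows 1 and 4 agree on A; apply A→D, E and equate their D, E entries.
Rows 2 and 3 agree on A, B, D; apply A, B, D→C and equate their C entries.
Row 2 is now all distinguished symbols — the join is lossless.

Yes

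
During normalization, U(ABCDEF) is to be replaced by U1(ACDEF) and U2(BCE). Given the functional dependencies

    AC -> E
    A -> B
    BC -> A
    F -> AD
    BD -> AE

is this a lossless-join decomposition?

No

Common attributes: U1 ∩ U2 = {CE}.
No dependency enlarges {CE}, so (CE)⁺ = {CE}.
The closure contains neither all of U1 = {ACDEF} nor all of U2 = {BCE}, so the common attributes are not a superkey of either fragment. The join is lossy.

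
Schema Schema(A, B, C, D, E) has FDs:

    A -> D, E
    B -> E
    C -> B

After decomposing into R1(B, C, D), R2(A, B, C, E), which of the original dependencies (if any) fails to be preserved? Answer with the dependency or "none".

A -> D, E

Check A → D, E: no single fragment contains all of {A, D, E}, and the restricted closure of {A} across the fragments never reaches {D, E}.
B → E is preserved.
C → B is preserved.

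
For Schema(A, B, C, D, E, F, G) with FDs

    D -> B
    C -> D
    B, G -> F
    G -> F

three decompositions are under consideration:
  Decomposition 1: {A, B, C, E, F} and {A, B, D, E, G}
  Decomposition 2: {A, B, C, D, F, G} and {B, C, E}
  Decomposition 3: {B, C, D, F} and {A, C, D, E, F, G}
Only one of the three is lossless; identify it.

Decomposition 1: common = {A, B, E}, closure = {A, B, E} → lossy.
Decomposition 2: common = {B, C}, closure = {B, C, D} → lossy.
Decomposition 3: common = {C, D, F}, closure = {B, C, D, F} → lossless.

Decomposition 3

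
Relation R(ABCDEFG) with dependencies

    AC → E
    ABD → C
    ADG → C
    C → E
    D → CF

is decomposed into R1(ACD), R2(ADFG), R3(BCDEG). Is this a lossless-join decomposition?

No

Chase test. Columns are ABCDEFG; row i has aⱼ where attribute j ∈ Ri, else bᵢⱼ.
Initial tableau (one row per fragment):
  row 1: a1 b12 a3 a4 b15 b16 b17
  row 2: a1 b22 b23 a4 b25 a6 a7
  row 3: b31 a2 a3 a4 a5 b36 a7
Rows 1 and 3 agree on C; apply C→E and equate their E entries.
Rows 1 and 2 agree on D; apply D→CF and equate their CF entries.
Rows 1 and 3 agree on D; apply D→CF and equate their CF entries.
Rows 1 and 2 agree on AC; apply AC→E and equate their E entries.
No row becomes fully distinguished — the join is lossy.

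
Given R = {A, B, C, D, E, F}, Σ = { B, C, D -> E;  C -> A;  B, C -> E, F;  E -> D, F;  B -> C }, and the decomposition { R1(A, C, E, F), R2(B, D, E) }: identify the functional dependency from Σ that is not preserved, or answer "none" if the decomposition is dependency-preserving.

B -> C

Check B → C: no single fragment contains all of {B, C}, and the restricted closure of {B} across the fragments never reaches {C}.
B, C, D → E is preserved.
C → A is preserved.
B, C → E, F is preserved.
E → D, F is preserved.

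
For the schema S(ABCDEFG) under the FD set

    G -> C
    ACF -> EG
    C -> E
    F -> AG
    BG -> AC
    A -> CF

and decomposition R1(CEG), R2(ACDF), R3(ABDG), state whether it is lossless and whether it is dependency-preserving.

lossless and dependency-preserving

Lossless test (chase): Rows 1 and 3 agree on G; apply G→C and equate their C entries. Rows 1 and 2 agree on C; apply C→E and equate their E entries. Rows 1 and 3 agree on C; apply C→E and equate their E entries. Rows 2 and 3 agree on A; apply A→CF and equate their CF entries. Rows 2 and 3 agree on ACF; apply ACF→EG and equate their EG entries. Row 3 is now all distinguished symbols — the join is lossless.
Dependency preservation: ACF → EG; F → AG; BG → AC are not contained in any single fragment, but the restricted closure of each left-hand side across the fragments still reaches the right-hand side; the remaining FDs each lie inside some fragment. All dependencies are preserved.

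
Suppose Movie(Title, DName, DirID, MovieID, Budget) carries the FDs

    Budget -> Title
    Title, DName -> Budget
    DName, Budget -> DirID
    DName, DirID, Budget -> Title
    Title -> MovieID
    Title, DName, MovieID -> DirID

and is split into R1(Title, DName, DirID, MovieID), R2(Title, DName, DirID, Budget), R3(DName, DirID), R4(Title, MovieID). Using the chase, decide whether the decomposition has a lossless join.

Chase test. Columns are Title, DName, DirID, MovieID, Budget; row i has aⱼ where attribute j ∈ Ri, else bᵢⱼ.
Initial tableau (one row per fragment):
  row 1: a1 a2 a3 a4 b15
  row 2: a1 a2 a3 b24 a5
  row 3: b31 a2 a3 b34 b35
  row 4: a1 b42 b43 a4 b45
Rows 1 and 2 agree on Title, DName; apply Title, DName→Budget and equate their Budget entries.
Rows 1 and 2 agree on Title; apply Title→MovieID and equate their MovieID entries.
Row 1 is now all distinguished symbols — the join is lossless.

Yes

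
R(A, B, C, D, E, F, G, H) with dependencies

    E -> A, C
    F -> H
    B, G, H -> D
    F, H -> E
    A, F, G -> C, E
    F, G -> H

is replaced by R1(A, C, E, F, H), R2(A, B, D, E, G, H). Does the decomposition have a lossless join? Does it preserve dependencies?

lossy but dependency-preserving

Lossless test: (A, E, H)⁺ = {A, C, E, H}, which is a superkey of neither fragment — lossy.
Dependency preservation: A, F, G → C, E; F, G → H are not contained in any single fragment, but the restricted closure of each left-hand side across the fragments still reaches the right-hand side; the remaining FDs each lie inside some fragment. All dependencies are preserved.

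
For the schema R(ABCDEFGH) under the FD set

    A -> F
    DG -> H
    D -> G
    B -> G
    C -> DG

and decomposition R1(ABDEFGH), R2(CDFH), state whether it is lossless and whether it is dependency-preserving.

Lossless test: (DFH)⁺ = {DFGH}, which is a superkey of neither fragment — lossy.
Dependency preservation: C → DG is not contained in any single fragment, but the restricted closure of its left-hand side across the fragments still reaches the right-hand side; the remaining FDs each lie inside some fragment. All dependencies are preserved.

lossy but dependency-preserving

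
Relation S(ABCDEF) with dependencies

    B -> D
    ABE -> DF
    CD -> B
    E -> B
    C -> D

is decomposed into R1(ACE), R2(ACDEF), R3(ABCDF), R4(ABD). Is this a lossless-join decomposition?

Yes

Chase test. Columns are ABCDEF; row i has aⱼ where attribute j ∈ Ri, else bᵢⱼ.
Initial tableau (one row per fragment):
  row 1: a1 b12 a3 b14 a5 b16
  row 2: a1 b22 a3 a4 a5 a6
  row 3: a1 a2 a3 a4 b35 a6
  row 4: a1 a2 b43 a4 b45 b46
Rows 2 and 3 agree on CD; apply CD→B and equate their B entries.
Rows 1 and 2 agree on E; apply E→B and equate their B entries.
Rows 1 and 2 agree on C; apply C→D and equate their D entries.
Rows 1 and 2 agree on ABE; apply ABE→DF and equate their DF entries.
Row 1 is now all distinguished symbols — the join is lossless.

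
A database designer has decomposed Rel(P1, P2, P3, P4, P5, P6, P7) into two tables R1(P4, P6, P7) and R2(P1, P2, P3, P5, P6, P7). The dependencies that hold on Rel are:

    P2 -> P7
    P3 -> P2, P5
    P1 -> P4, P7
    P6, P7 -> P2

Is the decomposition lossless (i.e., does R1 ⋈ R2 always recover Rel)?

No

Common attributes: R1 ∩ R2 = {P6, P7}.
Closure of {P6, P7}: P6, P7 → P2 applies, adding P2. So (P6, P7)⁺ = {P2, P6, P7}.
The closure contains neither all of R1 = {P4, P6, P7} nor all of R2 = {P1, P2, P3, P5, P6, P7}, so the common attributes are not a superkey of either fragment. The join is lossy.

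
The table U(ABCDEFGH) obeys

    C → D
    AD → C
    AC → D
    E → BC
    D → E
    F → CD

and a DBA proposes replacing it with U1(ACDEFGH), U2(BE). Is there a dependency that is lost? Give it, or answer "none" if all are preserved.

C → D lies within U1.
AD → C lies within U1.
AC → D lies within U1.
E → BC: restricted closure across fragments reaches BC.
D → E lies within U1.
F → CD lies within U1.
Every dependency is enforceable on the fragments, so the decomposition is dependency-preserving.

none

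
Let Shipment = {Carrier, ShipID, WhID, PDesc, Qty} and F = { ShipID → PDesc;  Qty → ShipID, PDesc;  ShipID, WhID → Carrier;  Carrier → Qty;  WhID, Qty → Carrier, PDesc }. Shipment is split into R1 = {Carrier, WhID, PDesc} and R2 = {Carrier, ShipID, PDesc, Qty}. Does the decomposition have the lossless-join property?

Common attributes: R1 ∩ R2 = {Carrier, PDesc}.
Closure of {Carrier, PDesc}: Carrier → Qty applies, adding Qty; Qty → ShipID, PDesc applies, adding ShipID. So (Carrier, PDesc)⁺ = {Carrier, ShipID, PDesc, Qty}.
This closure contains every attribute of R2, so R1 ∩ R2 → R2. The join is lossless.

Yes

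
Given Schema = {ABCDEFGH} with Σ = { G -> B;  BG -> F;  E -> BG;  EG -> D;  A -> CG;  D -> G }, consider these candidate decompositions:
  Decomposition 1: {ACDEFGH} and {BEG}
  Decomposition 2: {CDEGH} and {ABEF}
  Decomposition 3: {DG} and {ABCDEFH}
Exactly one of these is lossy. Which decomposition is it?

Decomposition 2

Decomposition 1: common = {EG}, closure = {BDEFG} → lossless.
Decomposition 2: common = {E}, closure = {BDEFG} → lossy.
Decomposition 3: common = {D}, closure = {BDFG} → lossless.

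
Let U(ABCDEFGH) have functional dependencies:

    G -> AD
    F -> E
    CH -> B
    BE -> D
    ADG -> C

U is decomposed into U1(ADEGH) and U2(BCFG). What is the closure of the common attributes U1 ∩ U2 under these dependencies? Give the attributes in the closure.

ACDG

U1 ∩ U2 = {G}.
G → AD applies, adding AD
ADG → C applies, adding C
Closure: {ACDG}.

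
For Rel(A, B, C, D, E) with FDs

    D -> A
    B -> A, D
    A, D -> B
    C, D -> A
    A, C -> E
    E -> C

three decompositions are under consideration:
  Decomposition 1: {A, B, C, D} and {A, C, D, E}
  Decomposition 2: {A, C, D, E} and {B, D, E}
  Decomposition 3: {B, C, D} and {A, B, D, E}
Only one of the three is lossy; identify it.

Decomposition 3

Decomposition 1: common = {A, C, D}, closure = {A, B, C, D, E} → lossless.
Decomposition 2: common = {D, E}, closure = {A, B, C, D, E} → lossless.
Decomposition 3: common = {B, D}, closure = {A, B, D} → lossy.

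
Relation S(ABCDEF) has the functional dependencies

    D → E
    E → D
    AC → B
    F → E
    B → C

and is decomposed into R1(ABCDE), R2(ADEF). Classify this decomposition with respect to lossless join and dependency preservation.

lossy but dependency-preserving

Lossless test: (ADE)⁺ = {ADE}, which is a superkey of neither fragment — lossy.
Dependency preservation: every FD's attributes lie within a single fragment, so each can be enforced locally — preserved.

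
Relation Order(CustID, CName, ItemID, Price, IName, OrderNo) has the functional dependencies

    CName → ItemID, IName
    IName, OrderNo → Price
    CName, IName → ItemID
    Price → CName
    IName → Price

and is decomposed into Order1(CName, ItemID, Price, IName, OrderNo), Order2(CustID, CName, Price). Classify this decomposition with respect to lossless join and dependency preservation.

lossy but dependency-preserving

Lossless test: (CName, Price)⁺ = {CName, ItemID, Price, IName}, which is a superkey of neither fragment — lossy.
Dependency preservation: every FD's attributes lie within a single fragment, so each can be enforced locally — preserved.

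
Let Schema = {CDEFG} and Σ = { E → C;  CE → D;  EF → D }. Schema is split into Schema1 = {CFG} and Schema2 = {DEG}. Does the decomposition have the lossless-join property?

No

Common attributes: Schema1 ∩ Schema2 = {G}.
No dependency enlarges {G}, so (G)⁺ = {G}.
The closure contains neither all of Schema1 = {CFG} nor all of Schema2 = {DEG}, so the common attributes are not a superkey of either fragment. The join is lossy.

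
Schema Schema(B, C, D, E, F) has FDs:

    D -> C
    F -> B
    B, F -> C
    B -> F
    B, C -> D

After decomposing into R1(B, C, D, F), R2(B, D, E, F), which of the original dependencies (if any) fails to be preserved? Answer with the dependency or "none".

D → C lies within R1.
F → B lies within R1.
B, F → C lies within R1.
B → F lies within R1.
B, C → D lies within R1.
Every dependency is enforceable on the fragments, so the decomposition is dependency-preserving.

none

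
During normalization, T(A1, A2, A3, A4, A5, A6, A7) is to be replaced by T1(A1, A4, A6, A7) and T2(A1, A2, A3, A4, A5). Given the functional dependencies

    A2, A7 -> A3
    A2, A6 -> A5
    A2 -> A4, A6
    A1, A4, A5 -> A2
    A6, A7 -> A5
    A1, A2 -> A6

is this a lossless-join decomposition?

No

Common attributes: T1 ∩ T2 = {A1, A4}.
No dependency enlarges {A1, A4}, so (A1, A4)⁺ = {A1, A4}.
The closure contains neither all of T1 = {A1, A4, A6, A7} nor all of T2 = {A1, A2, A3, A4, A5}, so the common attributes are not a superkey of either fragment. The join is lossy.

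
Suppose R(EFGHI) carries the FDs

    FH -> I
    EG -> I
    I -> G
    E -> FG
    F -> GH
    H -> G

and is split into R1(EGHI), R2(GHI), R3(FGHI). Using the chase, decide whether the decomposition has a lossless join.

No

Chase test. Columns are EFGHI; row i has aⱼ where attribute j ∈ Ri, else bᵢⱼ.
Initial tableau (one row per fragment):
  row 1: a1 b12 a3 a4 a5
  row 2: b21 b22 a3 a4 a5
  row 3: b31 a2 a3 a4 a5
No row becomes fully distinguished — the join is lossy.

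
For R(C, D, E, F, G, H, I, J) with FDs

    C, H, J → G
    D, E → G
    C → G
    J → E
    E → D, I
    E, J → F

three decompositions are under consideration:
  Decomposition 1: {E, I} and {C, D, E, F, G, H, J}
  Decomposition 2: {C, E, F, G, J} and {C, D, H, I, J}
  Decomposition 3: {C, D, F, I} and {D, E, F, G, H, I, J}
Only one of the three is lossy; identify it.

Decomposition 3

Decomposition 1: common = {E}, closure = {D, E, G, I} → lossless.
Decomposition 2: common = {C, J}, closure = {C, D, E, F, G, I, J} → lossless.
Decomposition 3: common = {D, F, I}, closure = {D, F, I} → lossy.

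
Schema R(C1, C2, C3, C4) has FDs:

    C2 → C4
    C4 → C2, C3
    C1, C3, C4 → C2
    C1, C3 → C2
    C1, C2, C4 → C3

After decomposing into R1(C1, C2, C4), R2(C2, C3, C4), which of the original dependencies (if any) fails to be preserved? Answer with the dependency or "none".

Check C1, C3 → C2: no single fragment contains all of {C1, C2, C3}, and the restricted closure of {C1, C3} across the fragments never reaches {C2}.
C2 → C4 is preserved.
C4 → C2, C3 is preserved.
C1, C3, C4 → C2 is preserved.
C1, C2, C4 → C3 is preserved.

C1, C3 → C2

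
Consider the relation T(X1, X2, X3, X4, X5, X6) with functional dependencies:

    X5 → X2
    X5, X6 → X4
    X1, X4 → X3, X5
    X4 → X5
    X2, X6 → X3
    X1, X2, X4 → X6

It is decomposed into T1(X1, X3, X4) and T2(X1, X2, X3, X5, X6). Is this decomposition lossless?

Common attributes: T1 ∩ T2 = {X1, X3}.
No dependency enlarges {X1, X3}, so (X1, X3)⁺ = {X1, X3}.
The closure contains neither all of T1 = {X1, X3, X4} nor all of T2 = {X1, X2, X3, X5, X6}, so the common attributes are not a superkey of either fragment. The join is lossy.

No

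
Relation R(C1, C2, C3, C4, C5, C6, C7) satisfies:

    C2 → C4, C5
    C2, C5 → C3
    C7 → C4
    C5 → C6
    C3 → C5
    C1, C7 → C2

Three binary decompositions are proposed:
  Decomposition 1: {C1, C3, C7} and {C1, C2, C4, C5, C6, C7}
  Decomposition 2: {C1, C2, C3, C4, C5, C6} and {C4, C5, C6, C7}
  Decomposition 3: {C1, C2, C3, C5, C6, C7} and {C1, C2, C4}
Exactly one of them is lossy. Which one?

Decomposition 2

Decomposition 1: common = {C1, C7}, closure = {C1, C2, C3, C4, C5, C6, C7} → lossless.
Decomposition 2: common = {C4, C5, C6}, closure = {C4, C5, C6} → lossy.
Decomposition 3: common = {C1, C2}, closure = {C1, C2, C3, C4, C5, C6} → lossless.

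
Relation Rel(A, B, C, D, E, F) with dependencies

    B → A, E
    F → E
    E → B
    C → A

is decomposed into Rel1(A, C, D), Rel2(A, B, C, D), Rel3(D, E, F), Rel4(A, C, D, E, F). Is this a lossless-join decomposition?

Chase test. Columns are A, B, C, D, E, F; row i has aⱼ where attribute j ∈ Reli, else bᵢⱼ.
Initial tableau (one row per fragment):
  row 1: a1 b12 a3 a4 b15 b16
  row 2: a1 a2 a3 a4 b25 b26
  row 3: b31 b32 b33 a4 a5 a6
  row 4: a1 b42 a3 a4 a5 a6
Rows 3 and 4 agree on E; apply E→B and equate their B entries.
Rows 3 and 4 agree on B; apply B→A, E and equate their A, E entries.
No row becomes fully distinguished — the join is lossy.

No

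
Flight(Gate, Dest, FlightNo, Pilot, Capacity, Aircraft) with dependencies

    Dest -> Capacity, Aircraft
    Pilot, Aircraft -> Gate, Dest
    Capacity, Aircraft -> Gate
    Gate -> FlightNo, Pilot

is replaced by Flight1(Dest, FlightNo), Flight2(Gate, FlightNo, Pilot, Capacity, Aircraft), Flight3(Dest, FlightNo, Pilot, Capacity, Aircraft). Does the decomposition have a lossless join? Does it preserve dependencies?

Lossless test (chase): Rows 1 and 3 agree on Dest; apply Dest→Capacity, Aircraft and equate their Capacity, Aircraft entries. Rows 2 and 3 agree on Pilot, Aircraft; apply Pilot, Aircraft→Gate, Dest and equate their Gate, Dest entries. Rows 1 and 2 agree on Capacity, Aircraft; apply Capacity, Aircraft→Gate and equate their Gate entries. Rows 1 and 2 agree on Gate; apply Gate→FlightNo, Pilot and equate their FlightNo, Pilot entries. Row 1 is now all distinguished symbols — the join is lossless.
Dependency preservation: Pilot, Aircraft → Gate, Dest is not contained in any single fragment, but the restricted closure of its left-hand side across the fragments still reaches the right-hand side; the remaining FDs each lie inside some fragment. All dependencies are preserved.

lossless and dependency-preserving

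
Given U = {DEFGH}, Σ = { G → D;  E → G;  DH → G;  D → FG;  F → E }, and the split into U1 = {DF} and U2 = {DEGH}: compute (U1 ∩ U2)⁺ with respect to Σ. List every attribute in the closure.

U1 ∩ U2 = {D}.
D → FG applies, adding FG
F → E applies, adding E
Closure: {DEFG}.

DEFG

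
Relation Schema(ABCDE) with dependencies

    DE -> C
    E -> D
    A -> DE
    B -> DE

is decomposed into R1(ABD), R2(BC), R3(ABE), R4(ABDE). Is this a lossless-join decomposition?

Chase test. Columns are ABCDE; row i has aⱼ where attribute j ∈ Ri, else bᵢⱼ.
Initial tableau (one row per fragment):
  row 1: a1 a2 b13 a4 b15
  row 2: b21 a2 a3 b24 b25
  row 3: a1 a2 b33 b34 a5
  row 4: a1 a2 b43 a4 a5
Rows 3 and 4 agree on E; apply E→D and equate their D entries.
Rows 1 and 3 agree on A; apply A→DE and equate their DE entries.
Rows 1 and 2 agree on B; apply B→DE and equate their DE entries.
Rows 1 and 2 agree on DE; apply DE→C and equate their C entries.
Rows 1 and 3 agree on DE; apply DE→C and equate their C entries.
Rows 1 and 4 agree on DE; apply DE→C and equate their C entries.
Row 1 is now all distinguished symbols — the join is lossless.

Yes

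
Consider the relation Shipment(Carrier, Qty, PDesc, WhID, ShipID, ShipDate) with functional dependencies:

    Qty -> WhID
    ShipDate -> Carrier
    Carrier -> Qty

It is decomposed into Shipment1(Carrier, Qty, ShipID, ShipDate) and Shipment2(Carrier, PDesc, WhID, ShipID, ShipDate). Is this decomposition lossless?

Common attributes: Shipment1 ∩ Shipment2 = {Carrier, ShipID, ShipDate}.
Closure of {Carrier, ShipID, ShipDate}: Carrier → Qty applies, adding Qty; Qty → WhID applies, adding WhID. So (Carrier, ShipID, ShipDate)⁺ = {Carrier, Qty, WhID, ShipID, ShipDate}.
This closure contains every attribute of Shipment1, so Shipment1 ∩ Shipment2 → Shipment1. The join is lossless.

Yes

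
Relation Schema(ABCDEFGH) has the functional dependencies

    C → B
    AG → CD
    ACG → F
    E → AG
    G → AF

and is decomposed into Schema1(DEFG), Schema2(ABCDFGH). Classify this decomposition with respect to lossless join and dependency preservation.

Lossless test: (DFG)⁺ = {ABCDFG}, which is a superkey of neither fragment — lossy.
Dependency preservation: E → AG is not contained in any single fragment, but the restricted closure of its left-hand side across the fragments still reaches the right-hand side; the remaining FDs each lie inside some fragment. All dependencies are preserved.

lossy but dependency-preserving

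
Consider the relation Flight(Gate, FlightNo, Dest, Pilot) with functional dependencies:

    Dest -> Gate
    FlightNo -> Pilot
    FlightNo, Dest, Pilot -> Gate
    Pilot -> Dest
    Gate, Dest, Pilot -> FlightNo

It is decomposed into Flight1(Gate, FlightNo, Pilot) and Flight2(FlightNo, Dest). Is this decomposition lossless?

Yes

Common attributes: Flight1 ∩ Flight2 = {FlightNo}.
Closure of {FlightNo}: FlightNo → Pilot applies, adding Pilot; Pilot → Dest applies, adding Dest; Dest → Gate applies, adding Gate. So (FlightNo)⁺ = {Gate, FlightNo, Dest, Pilot}.
This closure contains every attribute of Flight1, so Flight1 ∩ Flight2 → Flight1. The join is lossless.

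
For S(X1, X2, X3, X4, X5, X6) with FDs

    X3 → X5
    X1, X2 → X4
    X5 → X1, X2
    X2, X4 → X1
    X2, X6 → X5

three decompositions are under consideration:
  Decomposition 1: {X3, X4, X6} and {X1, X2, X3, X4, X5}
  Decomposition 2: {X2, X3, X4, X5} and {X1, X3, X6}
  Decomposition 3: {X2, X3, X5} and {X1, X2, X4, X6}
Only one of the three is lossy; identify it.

Decomposition 3

Decomposition 1: common = {X3, X4}, closure = {X1, X2, X3, X4, X5} → lossless.
Decomposition 2: common = {X3}, closure = {X1, X2, X3, X4, X5} → lossless.
Decomposition 3: common = {X2}, closure = {X2} → lossy.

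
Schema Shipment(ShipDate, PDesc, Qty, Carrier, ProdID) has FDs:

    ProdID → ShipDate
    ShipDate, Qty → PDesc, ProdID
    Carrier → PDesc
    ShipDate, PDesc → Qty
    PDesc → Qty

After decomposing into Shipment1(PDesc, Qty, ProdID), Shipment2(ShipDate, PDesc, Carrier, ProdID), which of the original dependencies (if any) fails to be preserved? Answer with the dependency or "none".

Check ShipDate, Qty → PDesc, ProdID: no single fragment contains all of {ShipDate, PDesc, Qty, ProdID}, and the restricted closure of {ShipDate, Qty} across the fragments never reaches {PDesc, ProdID}.
ProdID → ShipDate is preserved.
Carrier → PDesc is preserved.
ShipDate, PDesc → Qty is preserved.
PDesc → Qty is preserved.

ShipDate, Qty → PDesc, ProdID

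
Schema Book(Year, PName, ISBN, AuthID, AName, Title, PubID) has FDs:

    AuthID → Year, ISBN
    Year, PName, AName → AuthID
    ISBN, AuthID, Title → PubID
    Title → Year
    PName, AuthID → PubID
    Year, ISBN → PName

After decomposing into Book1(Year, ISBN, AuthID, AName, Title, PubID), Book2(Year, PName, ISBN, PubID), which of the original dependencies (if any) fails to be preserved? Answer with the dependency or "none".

Year, PName, AName → AuthID

Check Year, PName, AName → AuthID: no single fragment contains all of {Year, PName, AuthID, AName}, and the restricted closure of {Year, PName, AName} across the fragments never reaches {AuthID}.
AuthID → Year, ISBN is preserved.
ISBN, AuthID, Title → PubID is preserved.
Title → Year is preserved.
PName, AuthID → PubID is preserved.
Year, ISBN → PName is preserved.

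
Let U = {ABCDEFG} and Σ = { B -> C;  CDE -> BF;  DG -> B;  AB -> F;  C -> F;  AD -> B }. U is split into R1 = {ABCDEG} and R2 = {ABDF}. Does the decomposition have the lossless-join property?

Yes

Common attributes: R1 ∩ R2 = {ABD}.
Closure of {ABD}: B → C applies, adding C; AB → F applies, adding F. So (ABD)⁺ = {ABCDF}.
This closure contains every attribute of R2, so R1 ∩ R2 → R2. The join is lossless.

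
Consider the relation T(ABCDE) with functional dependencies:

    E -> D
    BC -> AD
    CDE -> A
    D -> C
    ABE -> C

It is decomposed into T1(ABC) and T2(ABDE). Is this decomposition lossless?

Common attributes: T1 ∩ T2 = {AB}.
No dependency enlarges {AB}, so (AB)⁺ = {AB}.
The closure contains neither all of T1 = {ABC} nor all of T2 = {ABDE}, so the common attributes are not a superkey of either fragment. The join is lossy.

No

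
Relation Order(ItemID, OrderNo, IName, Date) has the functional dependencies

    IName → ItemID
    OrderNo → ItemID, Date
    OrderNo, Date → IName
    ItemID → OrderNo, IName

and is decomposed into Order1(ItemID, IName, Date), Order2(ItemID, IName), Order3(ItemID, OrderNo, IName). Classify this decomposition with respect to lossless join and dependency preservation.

Lossless test (chase): Rows 1 and 2 agree on ItemID; apply ItemID→OrderNo, IName and equate their OrderNo, IName entries. Rows 1 and 3 agree on ItemID; apply ItemID→OrderNo, IName and equate their OrderNo, IName entries. Rows 1 and 2 agree on OrderNo; apply OrderNo→ItemID, Date and equate their ItemID, Date entries. Rows 1 and 3 agree on OrderNo; apply OrderNo→ItemID, Date and equate their ItemID, Date entries. Row 1 is now all distinguished symbols — the join is lossless.
Dependency preservation: OrderNo → ItemID, Date; OrderNo, Date → IName are not contained in any single fragment, but the restricted closure of each left-hand side across the fragments still reaches the right-hand side; the remaining FDs each lie inside some fragment. All dependencies are preserved.

lossless and dependency-preserving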